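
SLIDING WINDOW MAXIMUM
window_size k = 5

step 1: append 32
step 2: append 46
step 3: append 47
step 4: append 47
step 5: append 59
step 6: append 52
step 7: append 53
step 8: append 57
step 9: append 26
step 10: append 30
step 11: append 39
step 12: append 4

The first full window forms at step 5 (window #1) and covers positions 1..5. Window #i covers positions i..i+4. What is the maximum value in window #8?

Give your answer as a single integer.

Answer: 57

Derivation:
step 1: append 32 -> window=[32] (not full yet)
step 2: append 46 -> window=[32, 46] (not full yet)
step 3: append 47 -> window=[32, 46, 47] (not full yet)
step 4: append 47 -> window=[32, 46, 47, 47] (not full yet)
step 5: append 59 -> window=[32, 46, 47, 47, 59] -> max=59
step 6: append 52 -> window=[46, 47, 47, 59, 52] -> max=59
step 7: append 53 -> window=[47, 47, 59, 52, 53] -> max=59
step 8: append 57 -> window=[47, 59, 52, 53, 57] -> max=59
step 9: append 26 -> window=[59, 52, 53, 57, 26] -> max=59
step 10: append 30 -> window=[52, 53, 57, 26, 30] -> max=57
step 11: append 39 -> window=[53, 57, 26, 30, 39] -> max=57
step 12: append 4 -> window=[57, 26, 30, 39, 4] -> max=57
Window #8 max = 57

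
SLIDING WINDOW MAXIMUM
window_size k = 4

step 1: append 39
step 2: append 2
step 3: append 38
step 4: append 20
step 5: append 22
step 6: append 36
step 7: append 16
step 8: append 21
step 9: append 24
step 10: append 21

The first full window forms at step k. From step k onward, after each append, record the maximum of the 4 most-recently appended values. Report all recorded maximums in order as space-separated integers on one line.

Answer: 39 38 38 36 36 36 24

Derivation:
step 1: append 39 -> window=[39] (not full yet)
step 2: append 2 -> window=[39, 2] (not full yet)
step 3: append 38 -> window=[39, 2, 38] (not full yet)
step 4: append 20 -> window=[39, 2, 38, 20] -> max=39
step 5: append 22 -> window=[2, 38, 20, 22] -> max=38
step 6: append 36 -> window=[38, 20, 22, 36] -> max=38
step 7: append 16 -> window=[20, 22, 36, 16] -> max=36
step 8: append 21 -> window=[22, 36, 16, 21] -> max=36
step 9: append 24 -> window=[36, 16, 21, 24] -> max=36
step 10: append 21 -> window=[16, 21, 24, 21] -> max=24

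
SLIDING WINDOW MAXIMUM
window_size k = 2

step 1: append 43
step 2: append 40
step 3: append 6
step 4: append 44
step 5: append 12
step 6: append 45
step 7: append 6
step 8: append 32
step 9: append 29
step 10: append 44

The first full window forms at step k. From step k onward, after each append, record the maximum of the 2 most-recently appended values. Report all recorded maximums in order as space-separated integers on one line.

step 1: append 43 -> window=[43] (not full yet)
step 2: append 40 -> window=[43, 40] -> max=43
step 3: append 6 -> window=[40, 6] -> max=40
step 4: append 44 -> window=[6, 44] -> max=44
step 5: append 12 -> window=[44, 12] -> max=44
step 6: append 45 -> window=[12, 45] -> max=45
step 7: append 6 -> window=[45, 6] -> max=45
step 8: append 32 -> window=[6, 32] -> max=32
step 9: append 29 -> window=[32, 29] -> max=32
step 10: append 44 -> window=[29, 44] -> max=44

Answer: 43 40 44 44 45 45 32 32 44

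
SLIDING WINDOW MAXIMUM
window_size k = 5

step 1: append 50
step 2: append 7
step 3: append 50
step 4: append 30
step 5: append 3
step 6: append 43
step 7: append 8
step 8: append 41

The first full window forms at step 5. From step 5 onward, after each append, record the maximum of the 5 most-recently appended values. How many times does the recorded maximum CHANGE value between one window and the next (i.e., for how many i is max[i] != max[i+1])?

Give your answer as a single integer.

Answer: 1

Derivation:
step 1: append 50 -> window=[50] (not full yet)
step 2: append 7 -> window=[50, 7] (not full yet)
step 3: append 50 -> window=[50, 7, 50] (not full yet)
step 4: append 30 -> window=[50, 7, 50, 30] (not full yet)
step 5: append 3 -> window=[50, 7, 50, 30, 3] -> max=50
step 6: append 43 -> window=[7, 50, 30, 3, 43] -> max=50
step 7: append 8 -> window=[50, 30, 3, 43, 8] -> max=50
step 8: append 41 -> window=[30, 3, 43, 8, 41] -> max=43
Recorded maximums: 50 50 50 43
Changes between consecutive maximums: 1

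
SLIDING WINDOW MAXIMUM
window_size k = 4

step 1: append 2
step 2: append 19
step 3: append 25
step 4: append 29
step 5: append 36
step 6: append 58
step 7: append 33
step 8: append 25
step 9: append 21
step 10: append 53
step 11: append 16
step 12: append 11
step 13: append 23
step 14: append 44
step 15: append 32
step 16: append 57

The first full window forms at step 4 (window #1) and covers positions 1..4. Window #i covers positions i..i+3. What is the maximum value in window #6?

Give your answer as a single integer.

Answer: 58

Derivation:
step 1: append 2 -> window=[2] (not full yet)
step 2: append 19 -> window=[2, 19] (not full yet)
step 3: append 25 -> window=[2, 19, 25] (not full yet)
step 4: append 29 -> window=[2, 19, 25, 29] -> max=29
step 5: append 36 -> window=[19, 25, 29, 36] -> max=36
step 6: append 58 -> window=[25, 29, 36, 58] -> max=58
step 7: append 33 -> window=[29, 36, 58, 33] -> max=58
step 8: append 25 -> window=[36, 58, 33, 25] -> max=58
step 9: append 21 -> window=[58, 33, 25, 21] -> max=58
Window #6 max = 58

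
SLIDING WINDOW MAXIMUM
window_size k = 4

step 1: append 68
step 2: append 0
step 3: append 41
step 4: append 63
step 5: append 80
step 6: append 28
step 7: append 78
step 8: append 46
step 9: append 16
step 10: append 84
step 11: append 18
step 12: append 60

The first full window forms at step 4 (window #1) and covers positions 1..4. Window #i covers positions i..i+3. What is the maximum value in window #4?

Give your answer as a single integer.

Answer: 80

Derivation:
step 1: append 68 -> window=[68] (not full yet)
step 2: append 0 -> window=[68, 0] (not full yet)
step 3: append 41 -> window=[68, 0, 41] (not full yet)
step 4: append 63 -> window=[68, 0, 41, 63] -> max=68
step 5: append 80 -> window=[0, 41, 63, 80] -> max=80
step 6: append 28 -> window=[41, 63, 80, 28] -> max=80
step 7: append 78 -> window=[63, 80, 28, 78] -> max=80
Window #4 max = 80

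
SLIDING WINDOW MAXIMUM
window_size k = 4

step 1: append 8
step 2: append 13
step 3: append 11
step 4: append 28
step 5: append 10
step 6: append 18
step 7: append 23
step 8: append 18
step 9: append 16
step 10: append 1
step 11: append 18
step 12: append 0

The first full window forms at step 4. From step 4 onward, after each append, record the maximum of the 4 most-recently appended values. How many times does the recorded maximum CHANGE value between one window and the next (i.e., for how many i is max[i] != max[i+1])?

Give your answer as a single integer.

Answer: 2

Derivation:
step 1: append 8 -> window=[8] (not full yet)
step 2: append 13 -> window=[8, 13] (not full yet)
step 3: append 11 -> window=[8, 13, 11] (not full yet)
step 4: append 28 -> window=[8, 13, 11, 28] -> max=28
step 5: append 10 -> window=[13, 11, 28, 10] -> max=28
step 6: append 18 -> window=[11, 28, 10, 18] -> max=28
step 7: append 23 -> window=[28, 10, 18, 23] -> max=28
step 8: append 18 -> window=[10, 18, 23, 18] -> max=23
step 9: append 16 -> window=[18, 23, 18, 16] -> max=23
step 10: append 1 -> window=[23, 18, 16, 1] -> max=23
step 11: append 18 -> window=[18, 16, 1, 18] -> max=18
step 12: append 0 -> window=[16, 1, 18, 0] -> max=18
Recorded maximums: 28 28 28 28 23 23 23 18 18
Changes between consecutive maximums: 2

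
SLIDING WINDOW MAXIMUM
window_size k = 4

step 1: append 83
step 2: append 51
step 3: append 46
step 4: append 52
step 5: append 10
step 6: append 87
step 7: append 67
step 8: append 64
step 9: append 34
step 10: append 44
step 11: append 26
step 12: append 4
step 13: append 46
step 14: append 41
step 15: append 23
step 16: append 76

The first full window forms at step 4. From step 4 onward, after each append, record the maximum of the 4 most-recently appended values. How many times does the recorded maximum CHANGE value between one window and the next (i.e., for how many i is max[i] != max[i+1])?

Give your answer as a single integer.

Answer: 7

Derivation:
step 1: append 83 -> window=[83] (not full yet)
step 2: append 51 -> window=[83, 51] (not full yet)
step 3: append 46 -> window=[83, 51, 46] (not full yet)
step 4: append 52 -> window=[83, 51, 46, 52] -> max=83
step 5: append 10 -> window=[51, 46, 52, 10] -> max=52
step 6: append 87 -> window=[46, 52, 10, 87] -> max=87
step 7: append 67 -> window=[52, 10, 87, 67] -> max=87
step 8: append 64 -> window=[10, 87, 67, 64] -> max=87
step 9: append 34 -> window=[87, 67, 64, 34] -> max=87
step 10: append 44 -> window=[67, 64, 34, 44] -> max=67
step 11: append 26 -> window=[64, 34, 44, 26] -> max=64
step 12: append 4 -> window=[34, 44, 26, 4] -> max=44
step 13: append 46 -> window=[44, 26, 4, 46] -> max=46
step 14: append 41 -> window=[26, 4, 46, 41] -> max=46
step 15: append 23 -> window=[4, 46, 41, 23] -> max=46
step 16: append 76 -> window=[46, 41, 23, 76] -> max=76
Recorded maximums: 83 52 87 87 87 87 67 64 44 46 46 46 76
Changes between consecutive maximums: 7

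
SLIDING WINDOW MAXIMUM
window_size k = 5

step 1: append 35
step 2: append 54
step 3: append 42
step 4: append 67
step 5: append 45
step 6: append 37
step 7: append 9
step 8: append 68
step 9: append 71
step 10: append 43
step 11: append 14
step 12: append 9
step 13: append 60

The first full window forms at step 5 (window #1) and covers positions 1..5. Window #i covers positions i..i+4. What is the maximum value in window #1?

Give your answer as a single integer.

Answer: 67

Derivation:
step 1: append 35 -> window=[35] (not full yet)
step 2: append 54 -> window=[35, 54] (not full yet)
step 3: append 42 -> window=[35, 54, 42] (not full yet)
step 4: append 67 -> window=[35, 54, 42, 67] (not full yet)
step 5: append 45 -> window=[35, 54, 42, 67, 45] -> max=67
Window #1 max = 67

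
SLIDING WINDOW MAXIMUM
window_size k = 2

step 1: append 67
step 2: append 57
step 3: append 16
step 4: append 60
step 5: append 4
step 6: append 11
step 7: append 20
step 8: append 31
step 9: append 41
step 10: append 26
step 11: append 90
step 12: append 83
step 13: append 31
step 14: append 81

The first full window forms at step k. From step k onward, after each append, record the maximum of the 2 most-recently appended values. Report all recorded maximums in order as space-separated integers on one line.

Answer: 67 57 60 60 11 20 31 41 41 90 90 83 81

Derivation:
step 1: append 67 -> window=[67] (not full yet)
step 2: append 57 -> window=[67, 57] -> max=67
step 3: append 16 -> window=[57, 16] -> max=57
step 4: append 60 -> window=[16, 60] -> max=60
step 5: append 4 -> window=[60, 4] -> max=60
step 6: append 11 -> window=[4, 11] -> max=11
step 7: append 20 -> window=[11, 20] -> max=20
step 8: append 31 -> window=[20, 31] -> max=31
step 9: append 41 -> window=[31, 41] -> max=41
step 10: append 26 -> window=[41, 26] -> max=41
step 11: append 90 -> window=[26, 90] -> max=90
step 12: append 83 -> window=[90, 83] -> max=90
step 13: append 31 -> window=[83, 31] -> max=83
step 14: append 81 -> window=[31, 81] -> max=81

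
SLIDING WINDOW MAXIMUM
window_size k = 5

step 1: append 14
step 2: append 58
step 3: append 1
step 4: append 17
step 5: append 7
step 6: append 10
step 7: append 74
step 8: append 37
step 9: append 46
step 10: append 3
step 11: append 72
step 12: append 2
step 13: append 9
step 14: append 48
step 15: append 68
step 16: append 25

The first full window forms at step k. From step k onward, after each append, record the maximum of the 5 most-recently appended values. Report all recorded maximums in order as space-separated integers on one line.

step 1: append 14 -> window=[14] (not full yet)
step 2: append 58 -> window=[14, 58] (not full yet)
step 3: append 1 -> window=[14, 58, 1] (not full yet)
step 4: append 17 -> window=[14, 58, 1, 17] (not full yet)
step 5: append 7 -> window=[14, 58, 1, 17, 7] -> max=58
step 6: append 10 -> window=[58, 1, 17, 7, 10] -> max=58
step 7: append 74 -> window=[1, 17, 7, 10, 74] -> max=74
step 8: append 37 -> window=[17, 7, 10, 74, 37] -> max=74
step 9: append 46 -> window=[7, 10, 74, 37, 46] -> max=74
step 10: append 3 -> window=[10, 74, 37, 46, 3] -> max=74
step 11: append 72 -> window=[74, 37, 46, 3, 72] -> max=74
step 12: append 2 -> window=[37, 46, 3, 72, 2] -> max=72
step 13: append 9 -> window=[46, 3, 72, 2, 9] -> max=72
step 14: append 48 -> window=[3, 72, 2, 9, 48] -> max=72
step 15: append 68 -> window=[72, 2, 9, 48, 68] -> max=72
step 16: append 25 -> window=[2, 9, 48, 68, 25] -> max=68

Answer: 58 58 74 74 74 74 74 72 72 72 72 68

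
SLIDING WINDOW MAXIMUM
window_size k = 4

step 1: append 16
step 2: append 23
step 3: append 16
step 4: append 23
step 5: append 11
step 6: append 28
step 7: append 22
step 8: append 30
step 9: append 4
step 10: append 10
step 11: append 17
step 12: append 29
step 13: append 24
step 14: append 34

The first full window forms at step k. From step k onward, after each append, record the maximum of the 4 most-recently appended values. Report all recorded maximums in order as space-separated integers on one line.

step 1: append 16 -> window=[16] (not full yet)
step 2: append 23 -> window=[16, 23] (not full yet)
step 3: append 16 -> window=[16, 23, 16] (not full yet)
step 4: append 23 -> window=[16, 23, 16, 23] -> max=23
step 5: append 11 -> window=[23, 16, 23, 11] -> max=23
step 6: append 28 -> window=[16, 23, 11, 28] -> max=28
step 7: append 22 -> window=[23, 11, 28, 22] -> max=28
step 8: append 30 -> window=[11, 28, 22, 30] -> max=30
step 9: append 4 -> window=[28, 22, 30, 4] -> max=30
step 10: append 10 -> window=[22, 30, 4, 10] -> max=30
step 11: append 17 -> window=[30, 4, 10, 17] -> max=30
step 12: append 29 -> window=[4, 10, 17, 29] -> max=29
step 13: append 24 -> window=[10, 17, 29, 24] -> max=29
step 14: append 34 -> window=[17, 29, 24, 34] -> max=34

Answer: 23 23 28 28 30 30 30 30 29 29 34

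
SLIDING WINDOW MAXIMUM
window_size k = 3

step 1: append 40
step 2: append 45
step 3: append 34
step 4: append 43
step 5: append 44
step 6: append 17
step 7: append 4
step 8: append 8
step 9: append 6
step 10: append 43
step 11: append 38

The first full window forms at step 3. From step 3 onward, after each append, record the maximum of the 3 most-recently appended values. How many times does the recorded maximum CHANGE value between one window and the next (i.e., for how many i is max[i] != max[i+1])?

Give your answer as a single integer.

Answer: 4

Derivation:
step 1: append 40 -> window=[40] (not full yet)
step 2: append 45 -> window=[40, 45] (not full yet)
step 3: append 34 -> window=[40, 45, 34] -> max=45
step 4: append 43 -> window=[45, 34, 43] -> max=45
step 5: append 44 -> window=[34, 43, 44] -> max=44
step 6: append 17 -> window=[43, 44, 17] -> max=44
step 7: append 4 -> window=[44, 17, 4] -> max=44
step 8: append 8 -> window=[17, 4, 8] -> max=17
step 9: append 6 -> window=[4, 8, 6] -> max=8
step 10: append 43 -> window=[8, 6, 43] -> max=43
step 11: append 38 -> window=[6, 43, 38] -> max=43
Recorded maximums: 45 45 44 44 44 17 8 43 43
Changes between consecutive maximums: 4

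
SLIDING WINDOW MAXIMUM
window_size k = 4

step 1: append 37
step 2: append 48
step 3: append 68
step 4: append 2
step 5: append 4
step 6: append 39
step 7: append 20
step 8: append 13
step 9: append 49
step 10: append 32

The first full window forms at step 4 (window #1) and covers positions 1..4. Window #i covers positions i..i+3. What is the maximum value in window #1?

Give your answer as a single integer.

Answer: 68

Derivation:
step 1: append 37 -> window=[37] (not full yet)
step 2: append 48 -> window=[37, 48] (not full yet)
step 3: append 68 -> window=[37, 48, 68] (not full yet)
step 4: append 2 -> window=[37, 48, 68, 2] -> max=68
Window #1 max = 68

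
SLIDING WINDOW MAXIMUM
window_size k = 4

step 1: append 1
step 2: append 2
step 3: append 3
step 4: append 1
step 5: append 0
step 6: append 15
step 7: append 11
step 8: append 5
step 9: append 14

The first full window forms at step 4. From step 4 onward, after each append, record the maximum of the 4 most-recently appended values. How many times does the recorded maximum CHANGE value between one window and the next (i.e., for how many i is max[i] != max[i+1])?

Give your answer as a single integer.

step 1: append 1 -> window=[1] (not full yet)
step 2: append 2 -> window=[1, 2] (not full yet)
step 3: append 3 -> window=[1, 2, 3] (not full yet)
step 4: append 1 -> window=[1, 2, 3, 1] -> max=3
step 5: append 0 -> window=[2, 3, 1, 0] -> max=3
step 6: append 15 -> window=[3, 1, 0, 15] -> max=15
step 7: append 11 -> window=[1, 0, 15, 11] -> max=15
step 8: append 5 -> window=[0, 15, 11, 5] -> max=15
step 9: append 14 -> window=[15, 11, 5, 14] -> max=15
Recorded maximums: 3 3 15 15 15 15
Changes between consecutive maximums: 1

Answer: 1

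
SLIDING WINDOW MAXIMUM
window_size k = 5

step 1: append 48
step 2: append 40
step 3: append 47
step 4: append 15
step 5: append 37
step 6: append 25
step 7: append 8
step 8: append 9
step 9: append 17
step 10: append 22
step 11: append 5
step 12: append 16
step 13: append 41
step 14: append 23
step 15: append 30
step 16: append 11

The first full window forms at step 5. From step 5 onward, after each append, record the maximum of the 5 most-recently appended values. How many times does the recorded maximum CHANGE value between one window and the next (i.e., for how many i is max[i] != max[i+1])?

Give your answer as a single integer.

step 1: append 48 -> window=[48] (not full yet)
step 2: append 40 -> window=[48, 40] (not full yet)
step 3: append 47 -> window=[48, 40, 47] (not full yet)
step 4: append 15 -> window=[48, 40, 47, 15] (not full yet)
step 5: append 37 -> window=[48, 40, 47, 15, 37] -> max=48
step 6: append 25 -> window=[40, 47, 15, 37, 25] -> max=47
step 7: append 8 -> window=[47, 15, 37, 25, 8] -> max=47
step 8: append 9 -> window=[15, 37, 25, 8, 9] -> max=37
step 9: append 17 -> window=[37, 25, 8, 9, 17] -> max=37
step 10: append 22 -> window=[25, 8, 9, 17, 22] -> max=25
step 11: append 5 -> window=[8, 9, 17, 22, 5] -> max=22
step 12: append 16 -> window=[9, 17, 22, 5, 16] -> max=22
step 13: append 41 -> window=[17, 22, 5, 16, 41] -> max=41
step 14: append 23 -> window=[22, 5, 16, 41, 23] -> max=41
step 15: append 30 -> window=[5, 16, 41, 23, 30] -> max=41
step 16: append 11 -> window=[16, 41, 23, 30, 11] -> max=41
Recorded maximums: 48 47 47 37 37 25 22 22 41 41 41 41
Changes between consecutive maximums: 5

Answer: 5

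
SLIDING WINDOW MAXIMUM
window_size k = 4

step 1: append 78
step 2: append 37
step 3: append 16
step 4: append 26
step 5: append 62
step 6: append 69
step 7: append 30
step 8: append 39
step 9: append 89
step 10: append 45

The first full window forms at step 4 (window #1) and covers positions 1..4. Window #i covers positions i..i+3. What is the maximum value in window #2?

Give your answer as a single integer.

Answer: 62

Derivation:
step 1: append 78 -> window=[78] (not full yet)
step 2: append 37 -> window=[78, 37] (not full yet)
step 3: append 16 -> window=[78, 37, 16] (not full yet)
step 4: append 26 -> window=[78, 37, 16, 26] -> max=78
step 5: append 62 -> window=[37, 16, 26, 62] -> max=62
Window #2 max = 62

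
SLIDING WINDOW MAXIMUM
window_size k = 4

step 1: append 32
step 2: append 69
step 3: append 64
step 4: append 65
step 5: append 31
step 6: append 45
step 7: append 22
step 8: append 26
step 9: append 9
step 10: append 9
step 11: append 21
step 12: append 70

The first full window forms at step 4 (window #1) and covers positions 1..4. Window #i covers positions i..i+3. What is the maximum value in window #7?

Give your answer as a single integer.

Answer: 26

Derivation:
step 1: append 32 -> window=[32] (not full yet)
step 2: append 69 -> window=[32, 69] (not full yet)
step 3: append 64 -> window=[32, 69, 64] (not full yet)
step 4: append 65 -> window=[32, 69, 64, 65] -> max=69
step 5: append 31 -> window=[69, 64, 65, 31] -> max=69
step 6: append 45 -> window=[64, 65, 31, 45] -> max=65
step 7: append 22 -> window=[65, 31, 45, 22] -> max=65
step 8: append 26 -> window=[31, 45, 22, 26] -> max=45
step 9: append 9 -> window=[45, 22, 26, 9] -> max=45
step 10: append 9 -> window=[22, 26, 9, 9] -> max=26
Window #7 max = 26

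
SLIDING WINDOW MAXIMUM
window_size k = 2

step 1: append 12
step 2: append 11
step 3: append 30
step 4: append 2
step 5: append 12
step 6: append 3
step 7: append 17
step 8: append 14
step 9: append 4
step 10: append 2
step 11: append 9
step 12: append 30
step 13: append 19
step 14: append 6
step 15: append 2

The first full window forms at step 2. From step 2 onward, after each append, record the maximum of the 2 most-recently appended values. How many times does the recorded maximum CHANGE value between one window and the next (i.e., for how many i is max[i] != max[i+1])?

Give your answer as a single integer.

Answer: 9

Derivation:
step 1: append 12 -> window=[12] (not full yet)
step 2: append 11 -> window=[12, 11] -> max=12
step 3: append 30 -> window=[11, 30] -> max=30
step 4: append 2 -> window=[30, 2] -> max=30
step 5: append 12 -> window=[2, 12] -> max=12
step 6: append 3 -> window=[12, 3] -> max=12
step 7: append 17 -> window=[3, 17] -> max=17
step 8: append 14 -> window=[17, 14] -> max=17
step 9: append 4 -> window=[14, 4] -> max=14
step 10: append 2 -> window=[4, 2] -> max=4
step 11: append 9 -> window=[2, 9] -> max=9
step 12: append 30 -> window=[9, 30] -> max=30
step 13: append 19 -> window=[30, 19] -> max=30
step 14: append 6 -> window=[19, 6] -> max=19
step 15: append 2 -> window=[6, 2] -> max=6
Recorded maximums: 12 30 30 12 12 17 17 14 4 9 30 30 19 6
Changes between consecutive maximums: 9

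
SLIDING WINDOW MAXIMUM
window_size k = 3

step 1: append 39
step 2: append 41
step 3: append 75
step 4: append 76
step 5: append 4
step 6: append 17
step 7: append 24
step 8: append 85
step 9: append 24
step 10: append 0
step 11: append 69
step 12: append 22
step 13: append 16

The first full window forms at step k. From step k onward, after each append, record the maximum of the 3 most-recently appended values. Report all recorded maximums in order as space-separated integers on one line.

Answer: 75 76 76 76 24 85 85 85 69 69 69

Derivation:
step 1: append 39 -> window=[39] (not full yet)
step 2: append 41 -> window=[39, 41] (not full yet)
step 3: append 75 -> window=[39, 41, 75] -> max=75
step 4: append 76 -> window=[41, 75, 76] -> max=76
step 5: append 4 -> window=[75, 76, 4] -> max=76
step 6: append 17 -> window=[76, 4, 17] -> max=76
step 7: append 24 -> window=[4, 17, 24] -> max=24
step 8: append 85 -> window=[17, 24, 85] -> max=85
step 9: append 24 -> window=[24, 85, 24] -> max=85
step 10: append 0 -> window=[85, 24, 0] -> max=85
step 11: append 69 -> window=[24, 0, 69] -> max=69
step 12: append 22 -> window=[0, 69, 22] -> max=69
step 13: append 16 -> window=[69, 22, 16] -> max=69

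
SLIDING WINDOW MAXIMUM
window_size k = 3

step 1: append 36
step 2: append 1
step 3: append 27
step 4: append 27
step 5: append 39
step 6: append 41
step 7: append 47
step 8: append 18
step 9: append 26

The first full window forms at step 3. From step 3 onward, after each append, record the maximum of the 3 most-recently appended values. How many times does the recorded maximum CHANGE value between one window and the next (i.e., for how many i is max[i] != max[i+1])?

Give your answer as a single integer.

step 1: append 36 -> window=[36] (not full yet)
step 2: append 1 -> window=[36, 1] (not full yet)
step 3: append 27 -> window=[36, 1, 27] -> max=36
step 4: append 27 -> window=[1, 27, 27] -> max=27
step 5: append 39 -> window=[27, 27, 39] -> max=39
step 6: append 41 -> window=[27, 39, 41] -> max=41
step 7: append 47 -> window=[39, 41, 47] -> max=47
step 8: append 18 -> window=[41, 47, 18] -> max=47
step 9: append 26 -> window=[47, 18, 26] -> max=47
Recorded maximums: 36 27 39 41 47 47 47
Changes between consecutive maximums: 4

Answer: 4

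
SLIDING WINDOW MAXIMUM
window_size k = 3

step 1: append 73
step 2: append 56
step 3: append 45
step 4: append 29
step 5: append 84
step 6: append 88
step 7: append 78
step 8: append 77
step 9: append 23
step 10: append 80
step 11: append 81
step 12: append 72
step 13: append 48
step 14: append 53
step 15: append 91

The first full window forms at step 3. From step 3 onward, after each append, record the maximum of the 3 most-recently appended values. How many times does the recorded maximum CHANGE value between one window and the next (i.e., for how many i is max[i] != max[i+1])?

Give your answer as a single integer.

Answer: 8

Derivation:
step 1: append 73 -> window=[73] (not full yet)
step 2: append 56 -> window=[73, 56] (not full yet)
step 3: append 45 -> window=[73, 56, 45] -> max=73
step 4: append 29 -> window=[56, 45, 29] -> max=56
step 5: append 84 -> window=[45, 29, 84] -> max=84
step 6: append 88 -> window=[29, 84, 88] -> max=88
step 7: append 78 -> window=[84, 88, 78] -> max=88
step 8: append 77 -> window=[88, 78, 77] -> max=88
step 9: append 23 -> window=[78, 77, 23] -> max=78
step 10: append 80 -> window=[77, 23, 80] -> max=80
step 11: append 81 -> window=[23, 80, 81] -> max=81
step 12: append 72 -> window=[80, 81, 72] -> max=81
step 13: append 48 -> window=[81, 72, 48] -> max=81
step 14: append 53 -> window=[72, 48, 53] -> max=72
step 15: append 91 -> window=[48, 53, 91] -> max=91
Recorded maximums: 73 56 84 88 88 88 78 80 81 81 81 72 91
Changes between consecutive maximums: 8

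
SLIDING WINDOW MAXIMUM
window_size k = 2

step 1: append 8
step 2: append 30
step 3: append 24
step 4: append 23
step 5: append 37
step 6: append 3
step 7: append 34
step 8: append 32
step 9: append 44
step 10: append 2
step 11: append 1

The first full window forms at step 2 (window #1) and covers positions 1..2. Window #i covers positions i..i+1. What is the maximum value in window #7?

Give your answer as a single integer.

step 1: append 8 -> window=[8] (not full yet)
step 2: append 30 -> window=[8, 30] -> max=30
step 3: append 24 -> window=[30, 24] -> max=30
step 4: append 23 -> window=[24, 23] -> max=24
step 5: append 37 -> window=[23, 37] -> max=37
step 6: append 3 -> window=[37, 3] -> max=37
step 7: append 34 -> window=[3, 34] -> max=34
step 8: append 32 -> window=[34, 32] -> max=34
Window #7 max = 34

Answer: 34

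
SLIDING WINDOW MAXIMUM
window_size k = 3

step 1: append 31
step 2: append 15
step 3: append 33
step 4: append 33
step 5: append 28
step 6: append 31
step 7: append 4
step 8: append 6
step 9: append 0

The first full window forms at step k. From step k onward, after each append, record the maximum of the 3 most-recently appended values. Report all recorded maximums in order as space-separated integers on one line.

Answer: 33 33 33 33 31 31 6

Derivation:
step 1: append 31 -> window=[31] (not full yet)
step 2: append 15 -> window=[31, 15] (not full yet)
step 3: append 33 -> window=[31, 15, 33] -> max=33
step 4: append 33 -> window=[15, 33, 33] -> max=33
step 5: append 28 -> window=[33, 33, 28] -> max=33
step 6: append 31 -> window=[33, 28, 31] -> max=33
step 7: append 4 -> window=[28, 31, 4] -> max=31
step 8: append 6 -> window=[31, 4, 6] -> max=31
step 9: append 0 -> window=[4, 6, 0] -> max=6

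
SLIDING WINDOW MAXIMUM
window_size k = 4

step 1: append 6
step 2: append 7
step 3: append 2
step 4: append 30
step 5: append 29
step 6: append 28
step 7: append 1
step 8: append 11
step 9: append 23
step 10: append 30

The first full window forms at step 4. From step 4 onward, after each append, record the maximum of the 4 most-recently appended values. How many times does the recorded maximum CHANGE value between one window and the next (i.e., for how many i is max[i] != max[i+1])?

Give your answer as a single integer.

step 1: append 6 -> window=[6] (not full yet)
step 2: append 7 -> window=[6, 7] (not full yet)
step 3: append 2 -> window=[6, 7, 2] (not full yet)
step 4: append 30 -> window=[6, 7, 2, 30] -> max=30
step 5: append 29 -> window=[7, 2, 30, 29] -> max=30
step 6: append 28 -> window=[2, 30, 29, 28] -> max=30
step 7: append 1 -> window=[30, 29, 28, 1] -> max=30
step 8: append 11 -> window=[29, 28, 1, 11] -> max=29
step 9: append 23 -> window=[28, 1, 11, 23] -> max=28
step 10: append 30 -> window=[1, 11, 23, 30] -> max=30
Recorded maximums: 30 30 30 30 29 28 30
Changes between consecutive maximums: 3

Answer: 3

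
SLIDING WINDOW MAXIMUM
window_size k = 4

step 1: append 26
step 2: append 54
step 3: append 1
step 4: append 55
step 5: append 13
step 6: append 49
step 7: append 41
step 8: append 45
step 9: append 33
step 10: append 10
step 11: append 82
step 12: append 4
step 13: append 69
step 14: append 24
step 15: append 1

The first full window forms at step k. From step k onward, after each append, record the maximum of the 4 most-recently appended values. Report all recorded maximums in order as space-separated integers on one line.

step 1: append 26 -> window=[26] (not full yet)
step 2: append 54 -> window=[26, 54] (not full yet)
step 3: append 1 -> window=[26, 54, 1] (not full yet)
step 4: append 55 -> window=[26, 54, 1, 55] -> max=55
step 5: append 13 -> window=[54, 1, 55, 13] -> max=55
step 6: append 49 -> window=[1, 55, 13, 49] -> max=55
step 7: append 41 -> window=[55, 13, 49, 41] -> max=55
step 8: append 45 -> window=[13, 49, 41, 45] -> max=49
step 9: append 33 -> window=[49, 41, 45, 33] -> max=49
step 10: append 10 -> window=[41, 45, 33, 10] -> max=45
step 11: append 82 -> window=[45, 33, 10, 82] -> max=82
step 12: append 4 -> window=[33, 10, 82, 4] -> max=82
step 13: append 69 -> window=[10, 82, 4, 69] -> max=82
step 14: append 24 -> window=[82, 4, 69, 24] -> max=82
step 15: append 1 -> window=[4, 69, 24, 1] -> max=69

Answer: 55 55 55 55 49 49 45 82 82 82 82 69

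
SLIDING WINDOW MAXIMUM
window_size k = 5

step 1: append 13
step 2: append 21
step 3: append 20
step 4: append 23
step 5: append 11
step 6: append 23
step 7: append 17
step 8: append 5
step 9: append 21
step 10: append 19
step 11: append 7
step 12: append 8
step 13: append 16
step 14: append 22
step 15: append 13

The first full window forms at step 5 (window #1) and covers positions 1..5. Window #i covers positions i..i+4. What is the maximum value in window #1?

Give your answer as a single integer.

Answer: 23

Derivation:
step 1: append 13 -> window=[13] (not full yet)
step 2: append 21 -> window=[13, 21] (not full yet)
step 3: append 20 -> window=[13, 21, 20] (not full yet)
step 4: append 23 -> window=[13, 21, 20, 23] (not full yet)
step 5: append 11 -> window=[13, 21, 20, 23, 11] -> max=23
Window #1 max = 23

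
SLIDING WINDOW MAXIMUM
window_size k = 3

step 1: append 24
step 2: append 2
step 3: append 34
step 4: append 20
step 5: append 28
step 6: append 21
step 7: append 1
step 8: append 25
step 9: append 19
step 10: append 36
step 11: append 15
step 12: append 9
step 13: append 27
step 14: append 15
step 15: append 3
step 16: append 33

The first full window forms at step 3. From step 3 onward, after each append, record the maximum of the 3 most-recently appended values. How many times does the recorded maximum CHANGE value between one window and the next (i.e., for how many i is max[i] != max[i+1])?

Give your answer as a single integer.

step 1: append 24 -> window=[24] (not full yet)
step 2: append 2 -> window=[24, 2] (not full yet)
step 3: append 34 -> window=[24, 2, 34] -> max=34
step 4: append 20 -> window=[2, 34, 20] -> max=34
step 5: append 28 -> window=[34, 20, 28] -> max=34
step 6: append 21 -> window=[20, 28, 21] -> max=28
step 7: append 1 -> window=[28, 21, 1] -> max=28
step 8: append 25 -> window=[21, 1, 25] -> max=25
step 9: append 19 -> window=[1, 25, 19] -> max=25
step 10: append 36 -> window=[25, 19, 36] -> max=36
step 11: append 15 -> window=[19, 36, 15] -> max=36
step 12: append 9 -> window=[36, 15, 9] -> max=36
step 13: append 27 -> window=[15, 9, 27] -> max=27
step 14: append 15 -> window=[9, 27, 15] -> max=27
step 15: append 3 -> window=[27, 15, 3] -> max=27
step 16: append 33 -> window=[15, 3, 33] -> max=33
Recorded maximums: 34 34 34 28 28 25 25 36 36 36 27 27 27 33
Changes between consecutive maximums: 5

Answer: 5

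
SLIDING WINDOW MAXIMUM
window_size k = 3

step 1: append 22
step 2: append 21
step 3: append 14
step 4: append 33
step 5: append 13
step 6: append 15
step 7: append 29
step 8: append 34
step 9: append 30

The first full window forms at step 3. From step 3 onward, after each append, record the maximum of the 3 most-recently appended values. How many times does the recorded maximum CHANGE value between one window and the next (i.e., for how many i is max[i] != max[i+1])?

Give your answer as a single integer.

Answer: 3

Derivation:
step 1: append 22 -> window=[22] (not full yet)
step 2: append 21 -> window=[22, 21] (not full yet)
step 3: append 14 -> window=[22, 21, 14] -> max=22
step 4: append 33 -> window=[21, 14, 33] -> max=33
step 5: append 13 -> window=[14, 33, 13] -> max=33
step 6: append 15 -> window=[33, 13, 15] -> max=33
step 7: append 29 -> window=[13, 15, 29] -> max=29
step 8: append 34 -> window=[15, 29, 34] -> max=34
step 9: append 30 -> window=[29, 34, 30] -> max=34
Recorded maximums: 22 33 33 33 29 34 34
Changes between consecutive maximums: 3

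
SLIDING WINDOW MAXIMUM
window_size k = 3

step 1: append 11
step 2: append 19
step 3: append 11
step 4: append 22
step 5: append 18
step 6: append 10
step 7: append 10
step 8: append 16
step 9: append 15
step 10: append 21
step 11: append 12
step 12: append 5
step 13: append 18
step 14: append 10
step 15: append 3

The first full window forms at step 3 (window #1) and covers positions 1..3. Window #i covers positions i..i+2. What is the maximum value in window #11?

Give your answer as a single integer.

Answer: 18

Derivation:
step 1: append 11 -> window=[11] (not full yet)
step 2: append 19 -> window=[11, 19] (not full yet)
step 3: append 11 -> window=[11, 19, 11] -> max=19
step 4: append 22 -> window=[19, 11, 22] -> max=22
step 5: append 18 -> window=[11, 22, 18] -> max=22
step 6: append 10 -> window=[22, 18, 10] -> max=22
step 7: append 10 -> window=[18, 10, 10] -> max=18
step 8: append 16 -> window=[10, 10, 16] -> max=16
step 9: append 15 -> window=[10, 16, 15] -> max=16
step 10: append 21 -> window=[16, 15, 21] -> max=21
step 11: append 12 -> window=[15, 21, 12] -> max=21
step 12: append 5 -> window=[21, 12, 5] -> max=21
step 13: append 18 -> window=[12, 5, 18] -> max=18
Window #11 max = 18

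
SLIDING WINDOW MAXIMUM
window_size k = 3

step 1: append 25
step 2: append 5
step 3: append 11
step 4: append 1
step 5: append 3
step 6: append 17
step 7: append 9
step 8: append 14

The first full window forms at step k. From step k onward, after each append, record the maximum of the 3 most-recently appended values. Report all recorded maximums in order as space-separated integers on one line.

Answer: 25 11 11 17 17 17

Derivation:
step 1: append 25 -> window=[25] (not full yet)
step 2: append 5 -> window=[25, 5] (not full yet)
step 3: append 11 -> window=[25, 5, 11] -> max=25
step 4: append 1 -> window=[5, 11, 1] -> max=11
step 5: append 3 -> window=[11, 1, 3] -> max=11
step 6: append 17 -> window=[1, 3, 17] -> max=17
step 7: append 9 -> window=[3, 17, 9] -> max=17
step 8: append 14 -> window=[17, 9, 14] -> max=17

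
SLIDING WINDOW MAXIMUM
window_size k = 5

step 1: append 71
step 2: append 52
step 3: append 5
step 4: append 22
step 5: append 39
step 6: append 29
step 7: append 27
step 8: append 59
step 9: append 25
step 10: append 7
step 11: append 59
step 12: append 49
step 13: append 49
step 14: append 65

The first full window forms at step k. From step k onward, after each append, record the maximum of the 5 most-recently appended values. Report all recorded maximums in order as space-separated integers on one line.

step 1: append 71 -> window=[71] (not full yet)
step 2: append 52 -> window=[71, 52] (not full yet)
step 3: append 5 -> window=[71, 52, 5] (not full yet)
step 4: append 22 -> window=[71, 52, 5, 22] (not full yet)
step 5: append 39 -> window=[71, 52, 5, 22, 39] -> max=71
step 6: append 29 -> window=[52, 5, 22, 39, 29] -> max=52
step 7: append 27 -> window=[5, 22, 39, 29, 27] -> max=39
step 8: append 59 -> window=[22, 39, 29, 27, 59] -> max=59
step 9: append 25 -> window=[39, 29, 27, 59, 25] -> max=59
step 10: append 7 -> window=[29, 27, 59, 25, 7] -> max=59
step 11: append 59 -> window=[27, 59, 25, 7, 59] -> max=59
step 12: append 49 -> window=[59, 25, 7, 59, 49] -> max=59
step 13: append 49 -> window=[25, 7, 59, 49, 49] -> max=59
step 14: append 65 -> window=[7, 59, 49, 49, 65] -> max=65

Answer: 71 52 39 59 59 59 59 59 59 65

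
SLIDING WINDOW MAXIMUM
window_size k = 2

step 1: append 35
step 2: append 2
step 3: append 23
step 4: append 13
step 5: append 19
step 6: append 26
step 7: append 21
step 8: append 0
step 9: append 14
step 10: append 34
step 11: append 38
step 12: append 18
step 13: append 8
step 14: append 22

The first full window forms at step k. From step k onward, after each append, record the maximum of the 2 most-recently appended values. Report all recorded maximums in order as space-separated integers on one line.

step 1: append 35 -> window=[35] (not full yet)
step 2: append 2 -> window=[35, 2] -> max=35
step 3: append 23 -> window=[2, 23] -> max=23
step 4: append 13 -> window=[23, 13] -> max=23
step 5: append 19 -> window=[13, 19] -> max=19
step 6: append 26 -> window=[19, 26] -> max=26
step 7: append 21 -> window=[26, 21] -> max=26
step 8: append 0 -> window=[21, 0] -> max=21
step 9: append 14 -> window=[0, 14] -> max=14
step 10: append 34 -> window=[14, 34] -> max=34
step 11: append 38 -> window=[34, 38] -> max=38
step 12: append 18 -> window=[38, 18] -> max=38
step 13: append 8 -> window=[18, 8] -> max=18
step 14: append 22 -> window=[8, 22] -> max=22

Answer: 35 23 23 19 26 26 21 14 34 38 38 18 22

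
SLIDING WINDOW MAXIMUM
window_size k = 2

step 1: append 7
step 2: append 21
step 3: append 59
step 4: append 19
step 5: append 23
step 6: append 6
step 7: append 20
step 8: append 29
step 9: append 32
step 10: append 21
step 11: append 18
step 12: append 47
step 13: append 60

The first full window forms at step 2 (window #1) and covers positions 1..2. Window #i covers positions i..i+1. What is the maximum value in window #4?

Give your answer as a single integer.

step 1: append 7 -> window=[7] (not full yet)
step 2: append 21 -> window=[7, 21] -> max=21
step 3: append 59 -> window=[21, 59] -> max=59
step 4: append 19 -> window=[59, 19] -> max=59
step 5: append 23 -> window=[19, 23] -> max=23
Window #4 max = 23

Answer: 23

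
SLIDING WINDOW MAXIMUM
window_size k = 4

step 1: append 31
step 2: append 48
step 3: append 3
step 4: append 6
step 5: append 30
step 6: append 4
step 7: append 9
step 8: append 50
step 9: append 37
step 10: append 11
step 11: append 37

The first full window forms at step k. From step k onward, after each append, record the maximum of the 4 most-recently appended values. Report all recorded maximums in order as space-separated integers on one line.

Answer: 48 48 30 30 50 50 50 50

Derivation:
step 1: append 31 -> window=[31] (not full yet)
step 2: append 48 -> window=[31, 48] (not full yet)
step 3: append 3 -> window=[31, 48, 3] (not full yet)
step 4: append 6 -> window=[31, 48, 3, 6] -> max=48
step 5: append 30 -> window=[48, 3, 6, 30] -> max=48
step 6: append 4 -> window=[3, 6, 30, 4] -> max=30
step 7: append 9 -> window=[6, 30, 4, 9] -> max=30
step 8: append 50 -> window=[30, 4, 9, 50] -> max=50
step 9: append 37 -> window=[4, 9, 50, 37] -> max=50
step 10: append 11 -> window=[9, 50, 37, 11] -> max=50
step 11: append 37 -> window=[50, 37, 11, 37] -> max=50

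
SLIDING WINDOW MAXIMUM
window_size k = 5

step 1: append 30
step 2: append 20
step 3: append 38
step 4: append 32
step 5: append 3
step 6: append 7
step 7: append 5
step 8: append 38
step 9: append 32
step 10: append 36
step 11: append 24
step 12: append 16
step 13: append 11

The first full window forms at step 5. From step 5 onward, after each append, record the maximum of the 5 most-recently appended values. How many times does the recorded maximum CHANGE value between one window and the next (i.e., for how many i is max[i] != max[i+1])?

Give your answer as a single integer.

Answer: 1

Derivation:
step 1: append 30 -> window=[30] (not full yet)
step 2: append 20 -> window=[30, 20] (not full yet)
step 3: append 38 -> window=[30, 20, 38] (not full yet)
step 4: append 32 -> window=[30, 20, 38, 32] (not full yet)
step 5: append 3 -> window=[30, 20, 38, 32, 3] -> max=38
step 6: append 7 -> window=[20, 38, 32, 3, 7] -> max=38
step 7: append 5 -> window=[38, 32, 3, 7, 5] -> max=38
step 8: append 38 -> window=[32, 3, 7, 5, 38] -> max=38
step 9: append 32 -> window=[3, 7, 5, 38, 32] -> max=38
step 10: append 36 -> window=[7, 5, 38, 32, 36] -> max=38
step 11: append 24 -> window=[5, 38, 32, 36, 24] -> max=38
step 12: append 16 -> window=[38, 32, 36, 24, 16] -> max=38
step 13: append 11 -> window=[32, 36, 24, 16, 11] -> max=36
Recorded maximums: 38 38 38 38 38 38 38 38 36
Changes between consecutive maximums: 1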